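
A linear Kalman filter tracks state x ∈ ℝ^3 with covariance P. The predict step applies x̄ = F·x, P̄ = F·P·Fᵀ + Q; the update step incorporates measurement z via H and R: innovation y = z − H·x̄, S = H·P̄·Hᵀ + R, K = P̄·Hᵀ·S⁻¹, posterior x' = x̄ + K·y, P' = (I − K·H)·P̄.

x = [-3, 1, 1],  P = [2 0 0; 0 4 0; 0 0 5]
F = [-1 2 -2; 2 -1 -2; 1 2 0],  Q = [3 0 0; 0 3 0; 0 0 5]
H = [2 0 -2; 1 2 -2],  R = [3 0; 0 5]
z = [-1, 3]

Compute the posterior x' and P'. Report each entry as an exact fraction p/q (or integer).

x' = [-14168/3833, -2111/3833, -13447/3833]
P' = [139177/7666 30605/3833 66728/3833; 30605/3833 20441/3833 31856/3833; 66728/3833 31856/3833 66635/3833]

x̄ = F·x = [3, -9, -1]
P̄ = F·P·Fᵀ + Q = [41 8 14; 8 35 -4; 14 -4 23]
y = z − H·x̄ = [-9, 16]
S = H·P̄·Hᵀ + R = [147 138; 138 286]
K = P̄·Hᵀ·S⁻¹ = [1907/3833 -1063/7666; -834/3833 1555/3833; 62/3833 -566/3833]
x' = x̄ + K·y = [-14168/3833, -2111/3833, -13447/3833]
P' = (I − K·H)·P̄ = [139177/7666 30605/3833 66728/3833; 30605/3833 20441/3833 31856/3833; 66728/3833 31856/3833 66635/3833]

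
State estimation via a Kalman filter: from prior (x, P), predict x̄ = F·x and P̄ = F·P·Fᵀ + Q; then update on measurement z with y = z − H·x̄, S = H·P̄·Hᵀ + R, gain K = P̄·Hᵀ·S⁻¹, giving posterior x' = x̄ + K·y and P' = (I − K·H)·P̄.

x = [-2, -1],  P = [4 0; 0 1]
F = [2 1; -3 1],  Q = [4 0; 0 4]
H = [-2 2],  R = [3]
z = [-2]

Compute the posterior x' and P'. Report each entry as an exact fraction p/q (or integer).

x̄ = F·x = [-5, 5]
P̄ = F·P·Fᵀ + Q = [21 -23; -23 41]
y = z − H·x̄ = [-22]
S = H·P̄·Hᵀ + R = [435]
K = P̄·Hᵀ·S⁻¹ = [-88/435; 128/435]
x' = x̄ + K·y = [-239/435, -641/435]
P' = (I − K·H)·P̄ = [1391/435 1259/435; 1259/435 1451/435]

x' = [-239/435, -641/435]
P' = [1391/435 1259/435; 1259/435 1451/435]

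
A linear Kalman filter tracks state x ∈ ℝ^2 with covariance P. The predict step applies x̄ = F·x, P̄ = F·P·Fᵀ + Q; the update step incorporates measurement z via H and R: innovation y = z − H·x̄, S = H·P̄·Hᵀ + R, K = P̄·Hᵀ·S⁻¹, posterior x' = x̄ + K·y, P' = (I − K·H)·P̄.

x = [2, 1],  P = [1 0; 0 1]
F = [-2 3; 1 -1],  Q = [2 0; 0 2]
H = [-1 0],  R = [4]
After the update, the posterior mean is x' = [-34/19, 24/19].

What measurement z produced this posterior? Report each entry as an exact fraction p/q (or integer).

x̄ = F·x = [-1, 1]
P̄ = F·P·Fᵀ + Q = [15 -5; -5 4]
S = H·P̄·Hᵀ + R = [19]
K = P̄·Hᵀ·S⁻¹ = [-15/19; 5/19]
x' − x̄ = [-15/19, 5/19] = K·y
y = (KᵀK)⁻¹·Kᵀ·(x' − x̄) = [1]
z = y + H·x̄ = [1] + [1] = [2]

z = [2]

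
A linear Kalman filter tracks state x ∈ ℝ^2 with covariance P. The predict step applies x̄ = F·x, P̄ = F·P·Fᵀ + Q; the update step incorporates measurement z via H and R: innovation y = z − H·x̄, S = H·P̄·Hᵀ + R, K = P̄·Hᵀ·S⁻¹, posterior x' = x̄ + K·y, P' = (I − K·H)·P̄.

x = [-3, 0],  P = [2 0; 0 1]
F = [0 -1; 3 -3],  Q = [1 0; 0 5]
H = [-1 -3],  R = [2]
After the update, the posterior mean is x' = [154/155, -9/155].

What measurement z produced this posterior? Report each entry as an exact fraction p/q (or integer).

x̄ = F·x = [0, -9]
P̄ = F·P·Fᵀ + Q = [2 3; 3 32]
S = H·P̄·Hᵀ + R = [310]
K = P̄·Hᵀ·S⁻¹ = [-11/310; -99/310]
x' − x̄ = [154/155, 1386/155] = K·y
y = (KᵀK)⁻¹·Kᵀ·(x' − x̄) = [-28]
z = y + H·x̄ = [-28] + [27] = [-1]

z = [-1]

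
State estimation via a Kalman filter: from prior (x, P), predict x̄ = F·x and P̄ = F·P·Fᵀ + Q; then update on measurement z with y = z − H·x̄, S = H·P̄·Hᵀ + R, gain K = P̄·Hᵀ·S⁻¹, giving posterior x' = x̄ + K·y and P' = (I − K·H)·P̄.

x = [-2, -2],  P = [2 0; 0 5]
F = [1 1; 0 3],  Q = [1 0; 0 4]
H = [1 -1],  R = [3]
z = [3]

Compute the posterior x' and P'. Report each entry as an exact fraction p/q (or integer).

x̄ = F·x = [-4, -6]
P̄ = F·P·Fᵀ + Q = [8 15; 15 49]
y = z − H·x̄ = [1]
S = H·P̄·Hᵀ + R = [30]
K = P̄·Hᵀ·S⁻¹ = [-7/30; -17/15]
x' = x̄ + K·y = [-127/30, -107/15]
P' = (I − K·H)·P̄ = [191/30 106/15; 106/15 157/15]

x' = [-127/30, -107/15]
P' = [191/30 106/15; 106/15 157/15]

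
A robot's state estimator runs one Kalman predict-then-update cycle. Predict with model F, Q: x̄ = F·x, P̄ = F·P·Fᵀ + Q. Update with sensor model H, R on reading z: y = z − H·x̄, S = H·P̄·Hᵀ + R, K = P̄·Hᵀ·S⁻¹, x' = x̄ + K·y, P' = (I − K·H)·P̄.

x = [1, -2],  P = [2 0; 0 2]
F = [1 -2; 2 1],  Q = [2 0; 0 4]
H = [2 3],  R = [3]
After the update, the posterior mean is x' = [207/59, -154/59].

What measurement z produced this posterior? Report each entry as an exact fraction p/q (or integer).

z = [-1]

x̄ = F·x = [5, 0]
P̄ = F·P·Fᵀ + Q = [12 0; 0 14]
S = H·P̄·Hᵀ + R = [177]
K = P̄·Hᵀ·S⁻¹ = [8/59; 14/59]
x' − x̄ = [-88/59, -154/59] = K·y
y = (KᵀK)⁻¹·Kᵀ·(x' − x̄) = [-11]
z = y + H·x̄ = [-11] + [10] = [-1]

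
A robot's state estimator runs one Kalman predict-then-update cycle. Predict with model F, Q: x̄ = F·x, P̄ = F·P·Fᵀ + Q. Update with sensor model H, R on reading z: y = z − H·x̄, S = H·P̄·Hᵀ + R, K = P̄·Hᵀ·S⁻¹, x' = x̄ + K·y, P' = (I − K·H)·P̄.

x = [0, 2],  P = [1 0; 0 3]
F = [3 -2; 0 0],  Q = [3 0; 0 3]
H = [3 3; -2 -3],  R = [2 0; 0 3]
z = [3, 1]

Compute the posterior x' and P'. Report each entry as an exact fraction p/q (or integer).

x̄ = F·x = [-4, 0]
P̄ = F·P·Fᵀ + Q = [24 0; 0 3]
y = z − H·x̄ = [15, -7]
S = H·P̄·Hᵀ + R = [245 -171; -171 126]
K = P̄·Hᵀ·S⁻¹ = [96/181 184/543; -45/181 -74/181]
x' = x̄ + K·y = [860/543, -157/181]
P' = (I − K·H)·P̄ = [376/181 -312/181; -312/181 282/181]

x' = [860/543, -157/181]
P' = [376/181 -312/181; -312/181 282/181]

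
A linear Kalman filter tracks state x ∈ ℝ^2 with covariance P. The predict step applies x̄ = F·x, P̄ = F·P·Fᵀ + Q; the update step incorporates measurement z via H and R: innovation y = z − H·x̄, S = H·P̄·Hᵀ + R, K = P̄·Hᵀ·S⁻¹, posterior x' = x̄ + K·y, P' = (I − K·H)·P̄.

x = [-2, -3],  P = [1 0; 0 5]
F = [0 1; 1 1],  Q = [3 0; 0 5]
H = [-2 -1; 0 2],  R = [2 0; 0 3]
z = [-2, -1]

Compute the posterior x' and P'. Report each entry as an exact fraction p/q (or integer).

x' = [1410/1291, -704/1291]
P' = [741/1291 -348/1291; -348/1291 822/1291]

x̄ = F·x = [-3, -5]
P̄ = F·P·Fᵀ + Q = [8 5; 5 11]
y = z − H·x̄ = [-13, 9]
S = H·P̄·Hᵀ + R = [65 -42; -42 47]
K = P̄·Hᵀ·S⁻¹ = [-567/1291 -232/1291; -63/1291 548/1291]
x' = x̄ + K·y = [1410/1291, -704/1291]
P' = (I − K·H)·P̄ = [741/1291 -348/1291; -348/1291 822/1291]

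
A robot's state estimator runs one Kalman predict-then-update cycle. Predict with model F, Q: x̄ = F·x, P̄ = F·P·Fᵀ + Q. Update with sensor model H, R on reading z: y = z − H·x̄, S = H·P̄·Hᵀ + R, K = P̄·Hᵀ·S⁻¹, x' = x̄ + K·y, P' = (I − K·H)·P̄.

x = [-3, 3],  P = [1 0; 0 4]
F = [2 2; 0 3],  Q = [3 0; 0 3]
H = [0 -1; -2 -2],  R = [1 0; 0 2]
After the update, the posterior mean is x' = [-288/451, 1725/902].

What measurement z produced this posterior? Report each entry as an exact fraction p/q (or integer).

x̄ = F·x = [0, 9]
P̄ = F·P·Fᵀ + Q = [23 24; 24 39]
S = H·P̄·Hᵀ + R = [40 126; 126 442]
K = P̄·Hᵀ·S⁻¹ = [309/451 -184/451; -681/902 -63/902]
x' − x̄ = [-288/451, -6393/902] = K·y
y = (KᵀK)⁻¹·Kᵀ·(x' − x̄) = [8, 15]
z = y + H·x̄ = [8, 15] + [-9, -18] = [-1, -3]

z = [-1, -3]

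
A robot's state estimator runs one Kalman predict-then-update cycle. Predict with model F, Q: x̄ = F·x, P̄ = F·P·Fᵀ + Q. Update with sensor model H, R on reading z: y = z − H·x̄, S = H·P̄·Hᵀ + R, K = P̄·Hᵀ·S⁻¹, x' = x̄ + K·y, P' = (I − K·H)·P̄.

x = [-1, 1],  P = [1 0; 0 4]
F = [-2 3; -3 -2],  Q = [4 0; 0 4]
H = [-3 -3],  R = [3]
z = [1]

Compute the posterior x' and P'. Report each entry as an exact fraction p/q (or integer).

x̄ = F·x = [5, 1]
P̄ = F·P·Fᵀ + Q = [44 -18; -18 29]
y = z − H·x̄ = [19]
S = H·P̄·Hᵀ + R = [336]
K = P̄·Hᵀ·S⁻¹ = [-13/56; -11/112]
x' = x̄ + K·y = [33/56, -97/112]
P' = (I − K·H)·P̄ = [725/28 -1437/56; -1437/56 2885/112]

x' = [33/56, -97/112]
P' = [725/28 -1437/56; -1437/56 2885/112]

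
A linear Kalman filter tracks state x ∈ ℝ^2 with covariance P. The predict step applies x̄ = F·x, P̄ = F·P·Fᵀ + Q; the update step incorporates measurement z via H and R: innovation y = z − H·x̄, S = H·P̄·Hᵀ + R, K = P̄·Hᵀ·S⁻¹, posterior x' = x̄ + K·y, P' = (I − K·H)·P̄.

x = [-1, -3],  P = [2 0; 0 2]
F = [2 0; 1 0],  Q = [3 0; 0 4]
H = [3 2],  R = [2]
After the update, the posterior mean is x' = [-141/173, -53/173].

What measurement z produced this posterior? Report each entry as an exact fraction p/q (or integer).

z = [-3]

x̄ = F·x = [-2, -1]
P̄ = F·P·Fᵀ + Q = [11 4; 4 6]
S = H·P̄·Hᵀ + R = [173]
K = P̄·Hᵀ·S⁻¹ = [41/173; 24/173]
x' − x̄ = [205/173, 120/173] = K·y
y = (KᵀK)⁻¹·Kᵀ·(x' − x̄) = [5]
z = y + H·x̄ = [5] + [-8] = [-3]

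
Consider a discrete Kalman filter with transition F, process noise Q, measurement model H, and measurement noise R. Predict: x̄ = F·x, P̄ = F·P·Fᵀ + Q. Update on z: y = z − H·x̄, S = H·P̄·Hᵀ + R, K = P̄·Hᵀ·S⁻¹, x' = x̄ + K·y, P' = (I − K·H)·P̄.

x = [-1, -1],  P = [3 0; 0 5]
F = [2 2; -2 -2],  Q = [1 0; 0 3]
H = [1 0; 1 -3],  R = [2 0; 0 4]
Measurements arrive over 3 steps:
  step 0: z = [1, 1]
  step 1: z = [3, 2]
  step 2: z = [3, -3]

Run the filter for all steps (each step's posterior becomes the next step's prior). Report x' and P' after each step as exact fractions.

step 0: x' = [1345/2399, -418/2399], P' = [2622/2399 530/2399; 530/2399 1066/2399]
step 1: x' = [2919439/1595329, -361229/1595329], P' = [1668098/1595329 347054/1595329; 347054/1595329 708502/1595329]
step 2: x' = [1604465015/1035920159, 1224519100/1035920159], P' = [1081536958/1035920159 225241234/1035920159; 225241234/1035920159 460054442/1035920159]

step 0: x̄ = F·x = [-4, 4]
step 0: P̄ = F·P·Fᵀ + Q = [33 -32; -32 35]
step 0: y = z − H·x̄ = [5, 17]
step 0: S = H·P̄·Hᵀ + R = [35 129; 129 544]
step 0: K = P̄·Hᵀ·S⁻¹ = [1311/2399 258/2399; 265/2399 -667/2399]
step 0: x' = x̄ + K·y = [1345/2399, -418/2399]
step 0: P' = (I − K·H)·P̄ = [2622/2399 530/2399; 530/2399 1066/2399]
step 1: x̄ = F·x = [1854/2399, -1854/2399]
step 1: P̄ = F·P·Fᵀ + Q = [21391/2399 -18992/2399; -18992/2399 26189/2399]
step 1: y = z − H·x̄ = [5343/2399, -2618/2399]
step 1: S = H·P̄·Hᵀ + R = [26189/2399 78367/2399; 78367/2399 380640/2399]
step 1: K = P̄·Hᵀ·S⁻¹ = [834049/1595329 156734/1595329; 173527/1595329 -444613/1595329]
step 1: x' = x̄ + K·y = [2919439/1595329, -361229/1595329]
step 1: P' = (I − K·H)·P̄ = [1668098/1595329 347054/1595329; 347054/1595329 708502/1595329]
step 2: x̄ = F·x = [5116420/1595329, -5116420/1595329]
step 2: P̄ = F·P·Fᵀ + Q = [13878161/1595329 -12282832/1595329; -12282832/1595329 17068819/1595329]
step 2: y = z − H·x̄ = [-330433/1595329, -25251667/1595329]
step 2: S = H·P̄·Hᵀ + R = [17068819/1595329 50726657/1595329; 50726657/1595329 247575840/1595329]
step 2: K = P̄·Hᵀ·S⁻¹ = [540768479/1035920159 101453314/1035920159; 112620617/1035920159 -288730523/1035920159]
step 2: x' = x̄ + K·y = [1604465015/1035920159, 1224519100/1035920159]
step 2: P' = (I − K·H)·P̄ = [1081536958/1035920159 225241234/1035920159; 225241234/1035920159 460054442/1035920159]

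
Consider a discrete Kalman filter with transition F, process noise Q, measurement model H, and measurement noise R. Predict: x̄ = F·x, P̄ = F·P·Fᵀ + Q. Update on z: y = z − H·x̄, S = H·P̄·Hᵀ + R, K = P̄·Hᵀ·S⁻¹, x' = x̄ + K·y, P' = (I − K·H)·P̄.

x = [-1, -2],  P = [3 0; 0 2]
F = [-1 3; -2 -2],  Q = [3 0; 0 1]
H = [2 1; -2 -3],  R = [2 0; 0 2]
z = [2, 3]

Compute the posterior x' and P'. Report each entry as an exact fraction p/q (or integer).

x̄ = F·x = [-5, 6]
P̄ = F·P·Fᵀ + Q = [24 -6; -6 21]
y = z − H·x̄ = [6, 11]
S = H·P̄·Hᵀ + R = [95 -111; -111 215]
K = P̄·Hᵀ·S⁻¹ = [1425/2026 453/2026; -1863/4052 -1923/4052]
x' = x̄ + K·y = [3403/2026, -8019/4052]
P' = (I − K·H)·P̄ = [1182/1013 -939/1013; -939/1013 1893/2026]

x' = [3403/2026, -8019/4052]
P' = [1182/1013 -939/1013; -939/1013 1893/2026]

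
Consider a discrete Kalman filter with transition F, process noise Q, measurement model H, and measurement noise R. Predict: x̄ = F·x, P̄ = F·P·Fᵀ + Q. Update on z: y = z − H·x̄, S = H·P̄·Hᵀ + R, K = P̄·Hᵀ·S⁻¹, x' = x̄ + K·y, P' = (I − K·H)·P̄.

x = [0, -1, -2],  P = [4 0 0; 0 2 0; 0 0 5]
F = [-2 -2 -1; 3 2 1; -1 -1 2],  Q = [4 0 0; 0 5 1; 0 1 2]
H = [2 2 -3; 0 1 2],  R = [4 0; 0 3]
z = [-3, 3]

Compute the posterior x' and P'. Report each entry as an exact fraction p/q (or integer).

x' = [8374/6819, -863/2273, 3551/2273]
P' = [600271/34095 -24486/2273 54622/11365; -24486/2273 16835/2273 -6262/2273; 54622/11365 -6262/2273 18532/11365]

x̄ = F·x = [4, -4, -3]
P̄ = F·P·Fᵀ + Q = [33 -37 2; -37 54 -5; 2 -5 28]
y = z − H·x̄ = [-12, 13]
S = H·P̄·Hᵀ + R = [344 -131; -131 149]
K = P̄·Hᵀ·S⁻¹ = [-6409/34095 -13186/34095; 871/2273 1437/2273; -2243/11365 1918/11365]
x' = x̄ + K·y = [8374/6819, -863/2273, 3551/2273]
P' = (I − K·H)·P̄ = [600271/34095 -24486/2273 54622/11365; -24486/2273 16835/2273 -6262/2273; 54622/11365 -6262/2273 18532/11365]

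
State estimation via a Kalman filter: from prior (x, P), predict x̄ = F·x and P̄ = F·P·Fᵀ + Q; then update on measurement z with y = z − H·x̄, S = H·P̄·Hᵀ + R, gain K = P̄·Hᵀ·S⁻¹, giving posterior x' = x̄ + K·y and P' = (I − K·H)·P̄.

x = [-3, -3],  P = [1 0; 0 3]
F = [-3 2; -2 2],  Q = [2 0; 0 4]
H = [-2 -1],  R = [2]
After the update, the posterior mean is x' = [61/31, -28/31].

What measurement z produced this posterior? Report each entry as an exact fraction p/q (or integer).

z = [-3]

x̄ = F·x = [3, 0]
P̄ = F·P·Fᵀ + Q = [23 18; 18 20]
S = H·P̄·Hᵀ + R = [186]
K = P̄·Hᵀ·S⁻¹ = [-32/93; -28/93]
x' − x̄ = [-32/31, -28/31] = K·y
y = (KᵀK)⁻¹·Kᵀ·(x' − x̄) = [3]
z = y + H·x̄ = [3] + [-6] = [-3]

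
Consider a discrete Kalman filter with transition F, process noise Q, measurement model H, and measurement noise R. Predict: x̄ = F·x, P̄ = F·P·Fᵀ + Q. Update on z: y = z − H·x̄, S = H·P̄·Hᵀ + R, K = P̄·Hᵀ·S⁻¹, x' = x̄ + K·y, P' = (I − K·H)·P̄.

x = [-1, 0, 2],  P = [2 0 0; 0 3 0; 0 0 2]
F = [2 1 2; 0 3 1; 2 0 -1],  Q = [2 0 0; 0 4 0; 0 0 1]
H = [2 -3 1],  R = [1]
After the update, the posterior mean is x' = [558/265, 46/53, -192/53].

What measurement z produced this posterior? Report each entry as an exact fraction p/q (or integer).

x̄ = F·x = [2, 2, -4]
P̄ = F·P·Fᵀ + Q = [21 13 4; 13 33 -2; 4 -2 11]
S = H·P̄·Hᵀ + R = [265]
K = P̄·Hᵀ·S⁻¹ = [7/265; -15/53; 5/53]
x' − x̄ = [28/265, -60/53, 20/53] = K·y
y = (KᵀK)⁻¹·Kᵀ·(x' − x̄) = [4]
z = y + H·x̄ = [4] + [-6] = [-2]

z = [-2]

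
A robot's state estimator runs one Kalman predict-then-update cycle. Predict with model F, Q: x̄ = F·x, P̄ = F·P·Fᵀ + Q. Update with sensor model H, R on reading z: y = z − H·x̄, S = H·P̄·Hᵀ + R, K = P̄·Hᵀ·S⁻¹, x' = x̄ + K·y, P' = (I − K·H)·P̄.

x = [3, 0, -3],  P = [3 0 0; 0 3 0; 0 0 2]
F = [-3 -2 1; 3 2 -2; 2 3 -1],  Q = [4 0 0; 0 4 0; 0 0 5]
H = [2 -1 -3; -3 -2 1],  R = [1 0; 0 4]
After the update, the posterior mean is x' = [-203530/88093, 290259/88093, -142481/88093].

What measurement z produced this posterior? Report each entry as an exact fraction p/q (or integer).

x̄ = F·x = [-12, 15, 9]
P̄ = F·P·Fᵀ + Q = [45 -43 -38; -43 51 40; -38 40 46]
S = H·P̄·Hᵀ + R = [1514 -481; -481 211]
K = P̄·Hᵀ·S⁻¹ = [10270/88093 -12911/88093; -22000/88093 -22179/88093; -15114/88093 -1054/88093]
x' − x̄ = [853586/88093, -1031136/88093, -935318/88093] = K·y
y = (KᵀK)⁻¹·Kᵀ·(x' − x̄) = [63, -16]
z = y + H·x̄ = [63, -16] + [-66, 15] = [-3, -1]

z = [-3, -1]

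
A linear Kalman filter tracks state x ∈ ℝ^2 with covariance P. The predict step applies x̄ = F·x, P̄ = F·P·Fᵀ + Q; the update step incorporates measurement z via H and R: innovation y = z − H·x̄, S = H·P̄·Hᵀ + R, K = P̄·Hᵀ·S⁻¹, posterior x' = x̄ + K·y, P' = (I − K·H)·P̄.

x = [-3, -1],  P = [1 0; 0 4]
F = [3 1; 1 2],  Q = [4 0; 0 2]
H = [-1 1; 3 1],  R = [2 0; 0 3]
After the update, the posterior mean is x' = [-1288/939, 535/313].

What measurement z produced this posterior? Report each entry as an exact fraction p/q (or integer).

z = [3, -2]

x̄ = F·x = [-10, -5]
P̄ = F·P·Fᵀ + Q = [17 11; 11 19]
S = H·P̄·Hᵀ + R = [16 -10; -10 241]
K = P̄·Hᵀ·S⁻¹ = [-413/1878 233/939; 204/313 76/313]
x' − x̄ = [8102/939, 2100/313] = K·y
y = (KᵀK)⁻¹·Kᵀ·(x' − x̄) = [-2, 33]
z = y + H·x̄ = [-2, 33] + [5, -35] = [3, -2]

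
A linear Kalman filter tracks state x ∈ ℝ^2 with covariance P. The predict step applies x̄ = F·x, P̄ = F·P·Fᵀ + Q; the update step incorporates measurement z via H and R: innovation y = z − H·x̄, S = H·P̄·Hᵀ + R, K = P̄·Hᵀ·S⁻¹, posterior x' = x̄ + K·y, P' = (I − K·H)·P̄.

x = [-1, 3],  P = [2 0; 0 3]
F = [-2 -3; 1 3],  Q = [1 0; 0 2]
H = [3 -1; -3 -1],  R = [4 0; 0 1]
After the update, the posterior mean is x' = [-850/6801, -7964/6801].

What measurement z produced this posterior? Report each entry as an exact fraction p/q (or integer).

x̄ = F·x = [-7, 8]
P̄ = F·P·Fᵀ + Q = [36 -31; -31 31]
S = H·P̄·Hᵀ + R = [545 -293; -293 170]
K = P̄·Hᵀ·S⁻¹ = [1069/6801 -1238/6801; -2914/6801 -2542/6801]
x' − x̄ = [46757/6801, -62372/6801] = K·y
y = (KᵀK)⁻¹·Kᵀ·(x' − x̄) = [31, -11]
z = y + H·x̄ = [31, -11] + [-29, 13] = [2, 2]

z = [2, 2]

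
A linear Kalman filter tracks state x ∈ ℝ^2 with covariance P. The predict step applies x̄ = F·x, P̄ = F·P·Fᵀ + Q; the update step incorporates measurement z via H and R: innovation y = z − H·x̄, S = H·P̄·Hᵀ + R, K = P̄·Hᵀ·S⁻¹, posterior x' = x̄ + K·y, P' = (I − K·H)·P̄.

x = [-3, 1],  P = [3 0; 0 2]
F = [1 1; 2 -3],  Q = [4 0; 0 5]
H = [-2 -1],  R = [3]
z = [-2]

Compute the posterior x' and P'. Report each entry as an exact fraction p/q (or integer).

x̄ = F·x = [-2, -9]
P̄ = F·P·Fᵀ + Q = [9 0; 0 35]
y = z − H·x̄ = [-15]
S = H·P̄·Hᵀ + R = [74]
K = P̄·Hᵀ·S⁻¹ = [-9/37; -35/74]
x' = x̄ + K·y = [61/37, -141/74]
P' = (I − K·H)·P̄ = [171/37 -315/37; -315/37 1365/74]

x' = [61/37, -141/74]
P' = [171/37 -315/37; -315/37 1365/74]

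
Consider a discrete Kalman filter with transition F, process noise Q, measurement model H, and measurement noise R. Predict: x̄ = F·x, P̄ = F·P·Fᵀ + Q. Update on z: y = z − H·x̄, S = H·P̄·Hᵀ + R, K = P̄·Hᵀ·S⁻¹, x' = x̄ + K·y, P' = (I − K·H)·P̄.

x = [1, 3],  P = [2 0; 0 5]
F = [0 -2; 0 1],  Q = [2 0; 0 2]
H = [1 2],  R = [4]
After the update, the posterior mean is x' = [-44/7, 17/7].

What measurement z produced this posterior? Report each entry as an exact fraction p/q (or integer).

z = [-2]

x̄ = F·x = [-6, 3]
P̄ = F·P·Fᵀ + Q = [22 -10; -10 7]
S = H·P̄·Hᵀ + R = [14]
K = P̄·Hᵀ·S⁻¹ = [1/7; 2/7]
x' − x̄ = [-2/7, -4/7] = K·y
y = (KᵀK)⁻¹·Kᵀ·(x' − x̄) = [-2]
z = y + H·x̄ = [-2] + [0] = [-2]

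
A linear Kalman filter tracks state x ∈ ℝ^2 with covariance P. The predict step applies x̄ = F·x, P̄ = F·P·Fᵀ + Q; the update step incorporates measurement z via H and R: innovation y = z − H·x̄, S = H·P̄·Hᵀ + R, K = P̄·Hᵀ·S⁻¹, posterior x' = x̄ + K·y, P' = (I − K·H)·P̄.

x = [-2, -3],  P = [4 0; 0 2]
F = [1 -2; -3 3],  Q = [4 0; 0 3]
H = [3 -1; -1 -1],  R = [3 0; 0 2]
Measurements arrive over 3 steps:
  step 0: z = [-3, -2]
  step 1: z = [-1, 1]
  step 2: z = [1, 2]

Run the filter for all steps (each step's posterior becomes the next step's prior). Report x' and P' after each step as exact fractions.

step 0: x' = [-292/2049, 1614/683], P' = [592/2049 96/683; 96/683 822/683]
step 1: x' = [-454712/990833, 79609/990833], P' = [281500/990833 119940/990833; 119940/990833 1092270/990833]
step 2: x' = [-62217806/455572277, -598757320/455572277], P' = [129409464/455572277 55247376/455572277; 55247376/455572277 501547890/455572277]

step 0: x̄ = F·x = [4, -3]
step 0: P̄ = F·P·Fᵀ + Q = [16 -24; -24 57]
step 0: y = z − H·x̄ = [-18, -1]
step 0: S = H·P̄·Hᵀ + R = [348 57; 57 27]
step 0: K = P̄·Hᵀ·S⁻¹ = [496/2049 -440/2049; -178/683 -459/683]
step 0: x' = x̄ + K·y = [-292/2049, 1614/683]
step 0: P' = (I − K·H)·P̄ = [592/2049 96/683; 96/683 822/683]
step 1: x̄ = F·x = [-9976/2049, 5134/683]
step 1: P̄ = F·P·Fᵀ + Q = [17500/2049 -4660/683; -4660/683 9495/683]
step 1: y = z − H·x̄ = [14427/683, 7475/2049]
step 1: S = H·P̄·Hᵀ + R = [92004/683 1315/683; 1315/683 22123/2049]
step 1: K = P̄·Hᵀ·S⁻¹ = [241520/990833 -200720/990833; -244150/990833 -606105/990833]
step 1: x' = x̄ + K·y = [-454712/990833, 79609/990833]
step 1: P' = (I − K·H)·P̄ = [281500/990833 119940/990833; 119940/990833 1092270/990833]
step 2: x̄ = F·x = [-613930/990833, 1602963/990833]
step 2: P̄ = F·P·Fᵀ + Q = [8134152/990833 -6318660/990833; -6318660/990833 13177509/990833]
step 2: y = z − H·x̄ = [4435586/990833, 2970699/990833]
step 2: S = H·P̄·Hᵀ + R = [127269336/990833 1412373/990833; 1412373/990833 10656007/990833]
step 2: K = P̄·Hᵀ·S⁻¹ = [110993672/455572277 -92328420/455572277; -111935254/455572277 -278397633/455572277]
step 2: x' = x̄ + K·y = [-62217806/455572277, -598757320/455572277]
step 2: P' = (I − K·H)·P̄ = [129409464/455572277 55247376/455572277; 55247376/455572277 501547890/455572277]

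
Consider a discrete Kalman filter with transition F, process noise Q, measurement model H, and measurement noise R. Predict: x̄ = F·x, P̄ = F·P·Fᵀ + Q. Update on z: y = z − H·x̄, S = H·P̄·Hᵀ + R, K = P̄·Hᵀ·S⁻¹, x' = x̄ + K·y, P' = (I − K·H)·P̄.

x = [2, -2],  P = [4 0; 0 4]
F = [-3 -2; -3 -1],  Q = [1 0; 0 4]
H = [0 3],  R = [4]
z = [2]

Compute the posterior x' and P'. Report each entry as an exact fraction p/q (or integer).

x̄ = F·x = [-2, -4]
P̄ = F·P·Fᵀ + Q = [53 44; 44 44]
y = z − H·x̄ = [14]
S = H·P̄·Hᵀ + R = [400]
K = P̄·Hᵀ·S⁻¹ = [33/100; 33/100]
x' = x̄ + K·y = [131/50, 31/50]
P' = (I − K·H)·P̄ = [236/25 11/25; 11/25 11/25]

x' = [131/50, 31/50]
P' = [236/25 11/25; 11/25 11/25]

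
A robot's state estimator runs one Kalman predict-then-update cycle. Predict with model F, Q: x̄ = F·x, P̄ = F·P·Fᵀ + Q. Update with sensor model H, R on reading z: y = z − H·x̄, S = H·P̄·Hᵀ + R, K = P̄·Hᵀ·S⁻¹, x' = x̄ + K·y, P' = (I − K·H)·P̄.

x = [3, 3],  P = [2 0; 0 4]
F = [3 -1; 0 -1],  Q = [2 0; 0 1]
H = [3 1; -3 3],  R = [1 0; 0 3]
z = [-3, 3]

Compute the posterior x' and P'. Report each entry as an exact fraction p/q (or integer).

x̄ = F·x = [6, -3]
P̄ = F·P·Fᵀ + Q = [24 4; 4 5]
y = z − H·x̄ = [-18, 30]
S = H·P̄·Hᵀ + R = [246 -177; -177 192]
K = P̄·Hᵀ·S⁻¹ = [1324/5301 -436/5301; 1265/5301 1249/5301]
x' = x̄ + K·y = [-1702/1767, -401/1767]
P' = (I − K·H)·P̄ = [440/5301 4/5301; 4/5301 1253/5301]

x' = [-1702/1767, -401/1767]
P' = [440/5301 4/5301; 4/5301 1253/5301]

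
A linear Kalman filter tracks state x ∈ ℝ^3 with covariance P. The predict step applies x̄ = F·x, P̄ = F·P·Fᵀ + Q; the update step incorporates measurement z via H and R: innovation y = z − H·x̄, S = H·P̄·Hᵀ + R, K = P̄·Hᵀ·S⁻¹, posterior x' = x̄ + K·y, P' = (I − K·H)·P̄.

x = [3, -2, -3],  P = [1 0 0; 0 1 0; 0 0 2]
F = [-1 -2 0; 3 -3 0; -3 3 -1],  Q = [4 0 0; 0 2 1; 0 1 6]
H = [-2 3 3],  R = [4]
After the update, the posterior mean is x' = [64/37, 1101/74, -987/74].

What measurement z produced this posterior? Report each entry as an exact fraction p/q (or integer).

z = [1]

x̄ = F·x = [1, 15, -12]
P̄ = F·P·Fᵀ + Q = [9 3 -3; 3 20 -17; -3 -17 26]
S = H·P̄·Hᵀ + R = [148]
K = P̄·Hᵀ·S⁻¹ = [-9/74; 3/148; 33/148]
x' − x̄ = [27/37, -9/74, -99/74] = K·y
y = (KᵀK)⁻¹·Kᵀ·(x' − x̄) = [-6]
z = y + H·x̄ = [-6] + [7] = [1]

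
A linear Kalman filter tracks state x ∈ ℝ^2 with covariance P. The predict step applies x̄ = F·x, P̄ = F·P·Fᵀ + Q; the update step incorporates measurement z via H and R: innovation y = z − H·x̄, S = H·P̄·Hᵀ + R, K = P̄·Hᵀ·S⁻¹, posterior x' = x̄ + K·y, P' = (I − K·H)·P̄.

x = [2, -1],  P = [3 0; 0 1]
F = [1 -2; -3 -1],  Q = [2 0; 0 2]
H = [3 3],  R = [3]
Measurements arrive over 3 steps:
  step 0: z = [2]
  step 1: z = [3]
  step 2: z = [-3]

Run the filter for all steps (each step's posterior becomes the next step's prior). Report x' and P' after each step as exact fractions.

step 0: x̄ = F·x = [4, -5]
step 0: P̄ = F·P·Fᵀ + Q = [9 -7; -7 30]
step 0: y = z − H·x̄ = [5]
step 0: S = H·P̄·Hᵀ + R = [228]
step 0: K = P̄·Hᵀ·S⁻¹ = [1/38; 23/76]
step 0: x' = x̄ + K·y = [157/38, -265/76]
step 0: P' = (I − K·H)·P̄ = [168/19 -335/38; -335/38 693/76]
step 1: x̄ = F·x = [211/19, -677/76]
step 1: P̄ = F·P·Fᵀ + Q = [1569/19 -995/19; -995/19 2873/76]
step 1: y = z − H·x̄ = [-273/76]
step 1: S = H·P̄·Hᵀ + R = [10929/76]
step 1: K = P̄·Hᵀ·S⁻¹ = [2296/3643; -1107/3643]
step 1: x' = x̄ + K·y = [32209/3643, -28475/3643]
step 1: P' = (I − K·H)·P̄ = [92745/3643 -90449/3643; -90449/3643 89342/3643]
step 2: x̄ = F·x = [89159/3643, -68152/3643]
step 2: P̄ = F·P·Fᵀ + Q = [819195/3643 -551796/3643; -551796/3643 388639/3643]
step 2: y = z − H·x̄ = [-73950/3643]
step 2: S = H·P̄·Hᵀ + R = [949107/3643]
step 2: K = P̄·Hᵀ·S⁻¹ = [267399/316369; -163157/316369]
step 2: x' = x̄ + K·y = [2314847/316369, -2606566/316369]
step 2: P' = (I − K·H)·P̄ = [12259464/316369 -11992065/316369; -11992065/316369 11828908/316369]

step 0: x' = [157/38, -265/76], P' = [168/19 -335/38; -335/38 693/76]
step 1: x' = [32209/3643, -28475/3643], P' = [92745/3643 -90449/3643; -90449/3643 89342/3643]
step 2: x' = [2314847/316369, -2606566/316369], P' = [12259464/316369 -11992065/316369; -11992065/316369 11828908/316369]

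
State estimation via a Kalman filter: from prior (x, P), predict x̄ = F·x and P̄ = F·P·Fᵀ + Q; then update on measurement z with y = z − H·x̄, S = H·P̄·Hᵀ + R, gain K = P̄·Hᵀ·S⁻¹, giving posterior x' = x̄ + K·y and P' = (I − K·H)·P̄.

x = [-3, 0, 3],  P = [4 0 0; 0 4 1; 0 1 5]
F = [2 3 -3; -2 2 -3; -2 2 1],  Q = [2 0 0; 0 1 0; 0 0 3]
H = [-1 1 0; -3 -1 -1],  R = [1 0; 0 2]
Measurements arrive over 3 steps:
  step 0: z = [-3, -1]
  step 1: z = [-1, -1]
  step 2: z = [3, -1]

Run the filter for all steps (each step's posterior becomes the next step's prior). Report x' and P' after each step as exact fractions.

step 0: x' = [-9905/22812, -37103/11406, 125593/22812], P' = [53239/22812 7575/3802 -194395/22812; 7575/3802 15032/5703 -92879/11406; -194395/22812 -92879/11406 257145/7604]
step 1: x' = [6396721185/3086788471, 139930858/237445267, -18264715212/3086788471], P' = [2571900489/3086788471 124485182/237445267 -7720673751/3086788471; 124485182/237445267 249736529/237445267 -505722909/237445267; -7720673751/3086788471 -505722909/237445267 29526490008/3086788471]
step 2: x' = [6187649773646/19440919197699, 15921943263932/6480306399233, -613420061833/246087584781], P' = [29980308107057/38881838395398 3067381563153/6480306399233 -1114533013117/492175169562; 3067381563153/6480306399233 6533370445333/6480306399233 -158800100468/82029194927; -1114533013117/492175169562 -158800100468/82029194927 4264143366593/492175169562]

step 0: x̄ = F·x = [-15, -3, 9]
step 0: P̄ = F·P·Fᵀ + Q = [81 38 -10; 38 66 13; -10 13 44]
step 0: y = z − H·x̄ = [-15, -40]
step 0: S = H·P̄·Hᵀ + R = [72 78; 78 1035]
step 0: K = P̄·Hᵀ·S⁻¹ = [-7789/22812 -2693/11406; 7339/11406 -1340/5703; 2879/7604 -623/11406]
step 0: x' = x̄ + K·y = [-9905/22812, -37103/11406, 125593/22812]
step 0: P' = (I − K·H)·P̄ = [53239/22812 7575/3802 -194395/22812; 7575/3802 15032/5703 -92879/11406; -194395/22812 -92879/11406 257145/7604]
step 1: x̄ = F·x = [-619207/22812, -505381/22812, -1003/7604]
step 1: P̄ = F·P·Fᵀ + Q = [13964431/22812 9786197/22812 -1085093/7604; 9786197/22812 2317317/7604 -752995/7604; -1085093/7604 -752995/7604 321429/7604]
step 1: y = z − H·x̄ = [-22773/3802, -2388823/22812]
step 1: S = H·P̄·Hᵀ + R = [113900/1901 7186327/11406; 7186327/11406 56103093/7604]
step 1: K = P̄·Hᵀ·S⁻¹ = [-953593123/3086788471 -806667541/3086788471; 125251347/237445267 -58734583/237445267; 1146275934/3086788471 104964531/3086788471]
step 1: x' = x̄ + K·y = [6396721185/3086788471, 139930858/237445267, -18264715212/3086788471]
step 1: P' = (I − K·H)·P̄ = [2571900489/3086788471 124485182/237445267 -7720673751/3086788471; 124485182/237445267 249736529/237445267 -505722909/237445267; -7720673751/3086788471 -505722909/237445267 29526490008/3086788471]
step 2: x̄ = F·x = [73044891468/3086788471, 45638905574/3086788471, -27419955274/3086788471]
step 2: P̄ = F·P·Fᵀ + Q = [541825696973/3086788471 370309609901/3086788471 -124666434007/3086788471; 370309609901/3086788471 265397329871/3086788471 -82837131224/3086788471; -124666434007/3086788471 -82837131224/3086788471 53699401693/3086788471]
step 2: y = z − H·x̄ = [36666351307/3086788471, 234266836233/3086788471]
step 2: S = H·P̄·Hᵀ + R = [69690595513/3086788471 577631238463/3086788471; 577631238463/3086788471 6509886374179/3086788471]
step 2: K = P̄·Hᵀ·S⁻¹ = [-11576018728139/38881838395398 -10148552831923/38881838395398; 3465988882180/6480306399233 -1595153598910/6480306399233; 161732410309/492175169562 16128137783/492175169562]
step 2: x' = x̄ + K·y = [6187649773646/19440919197699, 15921943263932/6480306399233, -613420061833/246087584781]
step 2: P' = (I − K·H)·P̄ = [29980308107057/38881838395398 3067381563153/6480306399233 -1114533013117/492175169562; 3067381563153/6480306399233 6533370445333/6480306399233 -158800100468/82029194927; -1114533013117/492175169562 -158800100468/82029194927 4264143366593/492175169562]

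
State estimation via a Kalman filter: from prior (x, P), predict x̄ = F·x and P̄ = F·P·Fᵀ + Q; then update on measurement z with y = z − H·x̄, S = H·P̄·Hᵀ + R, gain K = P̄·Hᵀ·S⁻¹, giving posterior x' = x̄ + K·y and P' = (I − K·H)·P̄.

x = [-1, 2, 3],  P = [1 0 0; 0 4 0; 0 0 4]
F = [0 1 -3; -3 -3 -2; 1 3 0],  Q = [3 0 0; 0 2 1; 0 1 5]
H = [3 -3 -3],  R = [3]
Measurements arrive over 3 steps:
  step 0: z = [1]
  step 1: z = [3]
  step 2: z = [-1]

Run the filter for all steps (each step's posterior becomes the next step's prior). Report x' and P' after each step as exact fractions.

step 0: x' = [-321/73, -787/73, 445/73], P' = [2056/73 1617/73 420/73; 1617/73 4092/73 -2462/73; 420/73 -2462/73 2874/73]
step 1: x' = [-33653/7037, -1000/227, -9513/7037], P' = [24977016/77407 681217/2497 3835794/77407; 681217/2497 680420/2497 1975/2497; 3835794/77407 1975/2497 3740334/77407]
step 2: x' = [1694521351/584104159, 128139283/25395833, -1057029851/584104159], P' = [309283830308/584104159 11986965635/25395833 33532098670/584104159; 11986965635/25395833 11804587729/25395833 199757333/25395833; 33532098670/584104159 199757333/25395833 28681106741/584104159]

step 0: x̄ = F·x = [-7, -9, 5]
step 0: P̄ = F·P·Fᵀ + Q = [43 12 12; 12 63 -38; 12 -38 42]
step 0: y = z − H·x̄ = [10]
step 0: S = H·P̄·Hᵀ + R = [219]
step 0: K = P̄·Hᵀ·S⁻¹ = [19/73; -13/73; 8/73]
step 0: x' = x̄ + K·y = [-321/73, -787/73, 445/73]
step 0: P' = (I − K·H)·P̄ = [2056/73 1617/73 420/73; 1617/73 4092/73 -2462/73; 420/73 -2462/73 2874/73]
step 1: x̄ = F·x = [-2122/73, 2434/73, -2682/73]
step 1: P̄ = F·P·Fᵀ + Q = [44949/73 -13337/73 34791/73; -13337/73 71576/73 -48395/73; 34791/73 -48395/73 48951/73]
step 1: y = z − H·x̄ = [5841/73]
step 1: S = H·P̄·Hᵀ + R = [232221/73]
step 1: K = P̄·Hᵀ·S⁻¹ = [23495/77407; -1178/2497; 34235/77407]
step 1: x' = x̄ + K·y = [-33653/7037, -1000/227, -9513/7037]
step 1: P' = (I − K·H)·P̄ = [24977016/77407 681217/2497 3835794/77407; 681217/2497 680420/2497 1975/2497; 3835794/77407 1975/2497 3740334/77407]
step 2: x̄ = F·x = [-2461/7037, 212985/7037, -126653/7037]
step 2: P̄ = F·P·Fᵀ + Q = [54620897/77407 -69239516/77407 72338380/77407; -69239516/77407 856629788/77407 -526142483/77407; 72338380/77407 -526142483/77407 341907593/77407]
step 2: y = z − H·x̄ = [259342/7037]
step 2: S = H·P̄·Hᵀ + R = [1752312477/77407]
step 2: K = P̄·Hᵀ·S⁻¹ = [51522033/584104159; -17379427/25395833; 256573270/584104159]
step 2: x' = x̄ + K·y = [1694521351/584104159, 128139283/25395833, -1057029851/584104159]
step 2: P' = (I − K·H)·P̄ = [309283830308/584104159 11986965635/25395833 33532098670/584104159; 11986965635/25395833 11804587729/25395833 199757333/25395833; 33532098670/584104159 199757333/25395833 28681106741/584104159]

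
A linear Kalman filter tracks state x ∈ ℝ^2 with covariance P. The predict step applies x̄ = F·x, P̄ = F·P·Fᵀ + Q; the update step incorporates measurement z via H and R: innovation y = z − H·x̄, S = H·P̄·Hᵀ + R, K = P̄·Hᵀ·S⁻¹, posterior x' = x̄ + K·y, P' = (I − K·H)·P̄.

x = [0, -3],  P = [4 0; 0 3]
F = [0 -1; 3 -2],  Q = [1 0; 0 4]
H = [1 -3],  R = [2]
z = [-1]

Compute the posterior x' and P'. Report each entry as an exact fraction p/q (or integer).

x' = [559/219, 88/73]
P' = [778/219 88/73; 88/73 46/73]

x̄ = F·x = [3, 6]
P̄ = F·P·Fᵀ + Q = [4 6; 6 52]
y = z − H·x̄ = [14]
S = H·P̄·Hᵀ + R = [438]
K = P̄·Hᵀ·S⁻¹ = [-7/219; -25/73]
x' = x̄ + K·y = [559/219, 88/73]
P' = (I − K·H)·P̄ = [778/219 88/73; 88/73 46/73]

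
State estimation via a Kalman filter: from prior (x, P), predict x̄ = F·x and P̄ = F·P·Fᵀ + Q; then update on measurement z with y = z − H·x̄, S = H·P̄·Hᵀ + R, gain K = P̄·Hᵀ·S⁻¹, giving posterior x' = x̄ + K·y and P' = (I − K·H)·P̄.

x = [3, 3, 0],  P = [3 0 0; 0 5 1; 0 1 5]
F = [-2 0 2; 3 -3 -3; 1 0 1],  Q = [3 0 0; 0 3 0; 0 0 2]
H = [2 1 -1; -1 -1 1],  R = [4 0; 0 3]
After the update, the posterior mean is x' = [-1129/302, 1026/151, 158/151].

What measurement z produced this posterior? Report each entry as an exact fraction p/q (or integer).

z = [-1, -2]

x̄ = F·x = [-6, 0, 3]
P̄ = F·P·Fᵀ + Q = [35 -54 4; -54 138 -9; 4 -9 10]
S = H·P̄·Hᵀ + R = [78 -62; -62 88]
K = P̄·Hᵀ·S⁻¹ = [1241/1510 1269/1510; -1167/1510 -1209/755; -19/1510 122/755]
x' − x̄ = [683/302, 1026/151, -295/151] = K·y
y = (KᵀK)⁻¹·Kᵀ·(x' − x̄) = [14, -11]
z = y + H·x̄ = [14, -11] + [-15, 9] = [-1, -2]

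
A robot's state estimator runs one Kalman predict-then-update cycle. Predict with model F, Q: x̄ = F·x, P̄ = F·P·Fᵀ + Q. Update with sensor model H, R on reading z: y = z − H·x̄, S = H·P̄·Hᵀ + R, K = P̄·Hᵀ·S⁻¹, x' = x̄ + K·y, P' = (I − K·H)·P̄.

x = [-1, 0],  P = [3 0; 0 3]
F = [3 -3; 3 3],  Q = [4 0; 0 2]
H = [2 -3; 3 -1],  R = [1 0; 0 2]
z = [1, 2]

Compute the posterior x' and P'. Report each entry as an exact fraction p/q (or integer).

x̄ = F·x = [-3, -3]
P̄ = F·P·Fᵀ + Q = [58 0; 0 56]
y = z − H·x̄ = [-2, 8]
S = H·P̄·Hᵀ + R = [737 516; 516 580]
K = P̄·Hᵀ·S⁻¹ = [-5626/40301 34191/80602; -17136/40301 11354/40301]
x' = x̄ + K·y = [27113/40301, 4201/40301]
P' = (I − K·H)·P̄ = [15457/40301 12180/40301; 12180/40301 13832/40301]

x' = [27113/40301, 4201/40301]
P' = [15457/40301 12180/40301; 12180/40301 13832/40301]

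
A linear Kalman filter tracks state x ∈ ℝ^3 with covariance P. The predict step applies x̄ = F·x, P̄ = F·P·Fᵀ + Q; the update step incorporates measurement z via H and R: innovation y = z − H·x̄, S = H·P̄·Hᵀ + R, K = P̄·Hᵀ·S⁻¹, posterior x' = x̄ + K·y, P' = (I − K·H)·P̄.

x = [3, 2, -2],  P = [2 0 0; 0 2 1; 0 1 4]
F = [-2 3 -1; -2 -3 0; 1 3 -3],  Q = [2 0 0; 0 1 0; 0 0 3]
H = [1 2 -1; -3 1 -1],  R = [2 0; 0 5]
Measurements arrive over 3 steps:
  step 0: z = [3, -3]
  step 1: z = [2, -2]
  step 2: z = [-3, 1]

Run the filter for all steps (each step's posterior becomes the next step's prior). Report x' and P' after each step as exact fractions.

step 0: x' = [29171/32623, 65339/32623, 76770/32623], P' = [46111/65246 -78273/65246 -132161/65246; -78273/65246 336589/65246 554343/65246; -132161/65246 554343/65246 1002331/65246]
step 1: x' = [315861582/316042859, -247280567/316042859, -583685730/316042859], P' = [750529517/632085718 -1827663565/632085718 -3113307861/632085718; -1827663565/632085718 6845342145/632085718 11525370865/632085718; -3113307861/632085718 11525370865/632085718 20251802873/632085718]
step 2: x' = [-11320852262257/10141100912129, 2009719895610/10141100912129, 24931161361762/10141100912129], P' = [13949484431658/10141100912129 -35778787427758/10141100912129 -61124863001402/10141100912129; -35778787427758/10141100912129 131535175607640/10141100912129 222511250643444/10141100912129; -61124863001402/10141100912129 222511250643444/10141100912129 390018713851060/10141100912129]

step 0: x̄ = F·x = [2, -12, 15]
step 0: P̄ = F·P·Fᵀ + Q = [26 -7 14; -7 27 -13; 14 -13 41]
step 0: y = z − H·x̄ = [40, 30]
step 0: S = H·P̄·Hᵀ + R = [173 119; 119 459]
step 0: K = P̄·Hᵀ·S⁻¹ = [639/3838 -16889/65246; 1193/3838 3413/65246; -759/3838 -10301/65246]
step 0: x' = x̄ + K·y = [29171/32623, 65339/32623, 76770/32623]
step 0: P' = (I − K·H)·P̄ = [46111/65246 -78273/65246 -132161/65246; -78273/65246 336589/65246 554343/65246; -132161/65246 554343/65246 1002331/65246]
step 1: x̄ = F·x = [60905/32623, -254359/32623, -5122/32623]
step 1: P̄ = F·P·Fᵀ + Q = [715571/32623 -723075/32623 -567015/32623; -723075/32623 2339715/65246 1779055/65246; -567015/32623 1779055/65246 2637283/65246]
step 1: y = z − H·x̄ = [507937/32623, 366706/32623]
step 1: S = H·P̄·Hᵀ + R = [2925017/65246 1324406/32623; 1324406/32623 8249058/32623]
step 1: K = P̄·Hᵀ·S⁻¹ = [52127562/316042859 -193188851/632085718; 84412465/316042859 160592395/632085718; -78592251/316042859 122698315/632085718]
step 1: x' = x̄ + K·y = [315861582/316042859, -247280567/316042859, -583685730/316042859]
step 1: P' = (I − K·H)·P̄ = [750529517/632085718 -1827663565/632085718 -3113307861/632085718; -1827663565/632085718 6845342145/632085718 11525370865/632085718; -3113307861/632085718 11525370865/632085718 20251802873/632085718]
step 2: x̄ = F·x = [-789879135/316042859, 110118537/316042859, 1325077071/316042859]
step 2: P̄ = F·P·Fᵀ + Q = [13226338914/316042859 -15128232182/316042859 -13762785050/316042859; -15128232182/316042859 43310320311/632085718 38388324365/632085718; -13762785050/316042859 38388324365/632085718 46778282039/632085718]
step 2: y = z − H·x̄ = [946590555/316042859, -838636012/316042859]
step 2: S = H·P̄·Hᵀ + R = [28208397831/632085718 17553548851/316042859; 17553548851/316042859 135465924123/316042859]
step 2: K = P̄·Hᵀ·S⁻¹ = [1758386288772/10141100912129 -3300475544266/10141100912129; 2390156572039/10141100912129 3272057449494/10141100912129; -3060537782787/10141100912129 3173425159318/10141100912129]
step 2: x' = x̄ + K·y = [-11320852262257/10141100912129, 2009719895610/10141100912129, 24931161361762/10141100912129]
step 2: P' = (I − K·H)·P̄ = [13949484431658/10141100912129 -35778787427758/10141100912129 -61124863001402/10141100912129; -35778787427758/10141100912129 131535175607640/10141100912129 222511250643444/10141100912129; -61124863001402/10141100912129 222511250643444/10141100912129 390018713851060/10141100912129]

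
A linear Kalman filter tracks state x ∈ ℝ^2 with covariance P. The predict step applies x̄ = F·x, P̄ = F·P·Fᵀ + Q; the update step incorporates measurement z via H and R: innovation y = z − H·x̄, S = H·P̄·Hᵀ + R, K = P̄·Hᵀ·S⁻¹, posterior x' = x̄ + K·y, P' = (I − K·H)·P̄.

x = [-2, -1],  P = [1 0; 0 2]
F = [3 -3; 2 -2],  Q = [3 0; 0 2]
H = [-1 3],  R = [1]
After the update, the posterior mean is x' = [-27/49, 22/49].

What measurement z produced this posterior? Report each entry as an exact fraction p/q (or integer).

x̄ = F·x = [-3, -2]
P̄ = F·P·Fᵀ + Q = [30 18; 18 14]
S = H·P̄·Hᵀ + R = [49]
K = P̄·Hᵀ·S⁻¹ = [24/49; 24/49]
x' − x̄ = [120/49, 120/49] = K·y
y = (KᵀK)⁻¹·Kᵀ·(x' − x̄) = [5]
z = y + H·x̄ = [5] + [-3] = [2]

z = [2]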